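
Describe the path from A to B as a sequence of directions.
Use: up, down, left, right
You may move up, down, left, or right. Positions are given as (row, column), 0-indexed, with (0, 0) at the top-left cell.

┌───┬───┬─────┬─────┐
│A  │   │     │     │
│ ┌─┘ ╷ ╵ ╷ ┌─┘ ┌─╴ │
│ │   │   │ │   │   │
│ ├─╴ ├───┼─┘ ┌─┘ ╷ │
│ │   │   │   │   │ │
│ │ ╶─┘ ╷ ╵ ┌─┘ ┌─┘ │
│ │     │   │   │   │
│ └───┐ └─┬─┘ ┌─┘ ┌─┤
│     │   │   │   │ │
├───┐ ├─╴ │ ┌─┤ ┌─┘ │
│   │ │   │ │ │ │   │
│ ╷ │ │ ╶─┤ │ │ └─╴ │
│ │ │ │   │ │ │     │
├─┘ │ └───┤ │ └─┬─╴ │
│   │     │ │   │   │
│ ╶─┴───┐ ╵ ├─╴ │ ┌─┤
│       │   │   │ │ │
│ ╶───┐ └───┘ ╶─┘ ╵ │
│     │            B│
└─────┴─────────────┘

Finding the path and converting it to directions:
Path through cells: (0,0) → (1,0) → (2,0) → (3,0) → (4,0) → (4,1) → (4,2) → (5,2) → (6,2) → (7,2) → (7,3) → (7,4) → (8,4) → (8,5) → (7,5) → (6,5) → (5,5) → (4,5) → (4,6) → (3,6) → (3,7) → (2,7) → (2,8) → (1,8) → (1,9) → (2,9) → (3,9) → (3,8) → (4,8) → (4,7) → (5,7) → (6,7) → (6,8) → (6,9) → (7,9) → (7,8) → (8,8) → (9,8) → (9,9)
Directions: down, down, down, down, right, right, down, down, down, right, right, down, right, up, up, up, up, right, up, right, up, right, up, right, down, down, left, down, left, down, down, right, right, down, left, down, down, right

Solution:

┌───┬───┬─────┬─────┐
│A  │   │     │     │
│ ┌─┘ ╷ ╵ ╷ ┌─┘ ┌─╴ │
│↓│   │   │ │   │↱ ↓│
│ ├─╴ ├───┼─┘ ┌─┘ ╷ │
│↓│   │   │   │↱ ↑│↓│
│ │ ╶─┘ ╷ ╵ ┌─┘ ┌─┘ │
│↓│     │   │↱ ↑│↓ ↲│
│ └───┐ └─┬─┘ ┌─┘ ┌─┤
│↳ → ↓│   │↱ ↑│↓ ↲│ │
├───┐ ├─╴ │ ┌─┤ ┌─┘ │
│   │↓│   │↑│ │↓│   │
│ ╷ │ │ ╶─┤ │ │ └─╴ │
│ │ │↓│   │↑│ │↳ → ↓│
├─┘ │ └───┤ │ └─┬─╴ │
│   │↳ → ↓│↑│   │↓ ↲│
│ ╶─┴───┐ ╵ ├─╴ │ ┌─┤
│       │↳ ↑│   │↓│ │
│ ╶───┐ └───┘ ╶─┘ ╵ │
│     │          ↳ B│
└─────┴─────────────┘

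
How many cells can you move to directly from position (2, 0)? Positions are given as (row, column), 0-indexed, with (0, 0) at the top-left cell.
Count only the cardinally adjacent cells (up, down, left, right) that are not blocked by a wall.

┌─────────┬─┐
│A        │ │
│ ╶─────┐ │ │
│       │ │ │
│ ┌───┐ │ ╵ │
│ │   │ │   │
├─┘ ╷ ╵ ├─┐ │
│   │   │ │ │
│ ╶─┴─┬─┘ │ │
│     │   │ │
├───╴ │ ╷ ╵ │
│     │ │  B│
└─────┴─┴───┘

Checking passable neighbors of (2, 0):
Neighbors: (1, 0)
Count: 1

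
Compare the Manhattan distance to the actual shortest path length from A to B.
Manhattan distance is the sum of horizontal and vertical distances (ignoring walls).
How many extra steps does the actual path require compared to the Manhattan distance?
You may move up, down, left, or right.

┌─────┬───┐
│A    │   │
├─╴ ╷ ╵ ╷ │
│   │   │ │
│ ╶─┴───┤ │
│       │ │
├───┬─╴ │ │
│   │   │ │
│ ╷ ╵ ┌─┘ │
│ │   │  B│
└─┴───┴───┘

Manhattan distance: |4 - 0| + |4 - 0| = 8
Actual path length: 10
Extra steps: 10 - 8 = 2

Solution:

┌─────┬───┐
│A → ↓│↱ ↓│
├─╴ ╷ ╵ ╷ │
│   │↳ ↑│↓│
│ ╶─┴───┤ │
│       │↓│
├───┬─╴ │ │
│   │   │↓│
│ ╷ ╵ ┌─┘ │
│ │   │  B│
└─┴───┴───┘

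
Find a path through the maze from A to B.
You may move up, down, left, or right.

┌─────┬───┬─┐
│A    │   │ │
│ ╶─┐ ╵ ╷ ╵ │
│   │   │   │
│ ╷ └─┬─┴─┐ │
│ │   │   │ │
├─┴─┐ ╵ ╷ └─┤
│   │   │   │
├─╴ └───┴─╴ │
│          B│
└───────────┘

Finding the shortest path through the maze:
Path length: 11 steps
Directions: down → right → down → right → down → right → up → right → down → right → down

Solution:

┌─────┬───┬─┐
│A    │   │ │
│ ╶─┐ ╵ ╷ ╵ │
│↳ ↓│   │   │
│ ╷ └─┬─┴─┐ │
│ │↳ ↓│↱ ↓│ │
├─┴─┐ ╵ ╷ └─┤
│   │↳ ↑│↳ ↓│
├─╴ └───┴─╴ │
│          B│
└───────────┘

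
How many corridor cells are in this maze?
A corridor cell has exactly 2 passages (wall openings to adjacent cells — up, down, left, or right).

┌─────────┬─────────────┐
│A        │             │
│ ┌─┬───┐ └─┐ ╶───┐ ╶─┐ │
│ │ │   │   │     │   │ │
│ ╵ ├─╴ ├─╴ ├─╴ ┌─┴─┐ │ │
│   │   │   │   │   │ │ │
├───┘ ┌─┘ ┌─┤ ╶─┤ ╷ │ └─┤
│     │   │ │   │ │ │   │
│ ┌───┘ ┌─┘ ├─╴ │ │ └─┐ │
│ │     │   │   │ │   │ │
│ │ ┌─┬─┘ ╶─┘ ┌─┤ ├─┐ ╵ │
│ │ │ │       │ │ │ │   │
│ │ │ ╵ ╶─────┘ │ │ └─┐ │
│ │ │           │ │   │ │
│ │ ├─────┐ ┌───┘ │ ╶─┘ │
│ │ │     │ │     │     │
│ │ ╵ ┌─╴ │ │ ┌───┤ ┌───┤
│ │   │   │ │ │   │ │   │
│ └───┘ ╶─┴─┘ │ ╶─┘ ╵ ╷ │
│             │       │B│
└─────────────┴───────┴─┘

Counting cells with exactly 2 passages:
Total corridor cells: 96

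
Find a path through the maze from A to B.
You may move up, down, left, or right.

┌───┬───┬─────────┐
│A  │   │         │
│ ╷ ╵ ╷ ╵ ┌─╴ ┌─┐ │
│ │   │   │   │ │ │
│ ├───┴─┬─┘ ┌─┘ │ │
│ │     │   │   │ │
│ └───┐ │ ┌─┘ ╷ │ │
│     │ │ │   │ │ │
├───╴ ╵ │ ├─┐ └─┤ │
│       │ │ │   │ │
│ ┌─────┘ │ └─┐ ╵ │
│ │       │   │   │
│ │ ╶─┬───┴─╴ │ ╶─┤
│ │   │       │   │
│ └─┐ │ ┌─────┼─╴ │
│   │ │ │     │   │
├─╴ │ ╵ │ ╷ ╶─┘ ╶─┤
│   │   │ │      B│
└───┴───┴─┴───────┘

Finding the shortest path through the maze:
Path length: 24 steps
Directions: right → down → right → up → right → down → right → up → right → right → right → right → down → down → down → down → down → left → down → right → down → left → down → right

Solution:

┌───┬───┬─────────┐
│A ↓│↱ ↓│↱ → → → ↓│
│ ╷ ╵ ╷ ╵ ┌─╴ ┌─┐ │
│ │↳ ↑│↳ ↑│   │ │↓│
│ ├───┴─┬─┘ ┌─┘ │ │
│ │     │   │   │↓│
│ └───┐ │ ┌─┘ ╷ │ │
│     │ │ │   │ │↓│
├───╴ ╵ │ ├─┐ └─┤ │
│       │ │ │   │↓│
│ ┌─────┘ │ └─┐ ╵ │
│ │       │   │↓ ↲│
│ │ ╶─┬───┴─╴ │ ╶─┤
│ │   │       │↳ ↓│
│ └─┐ │ ┌─────┼─╴ │
│   │ │ │     │↓ ↲│
├─╴ │ ╵ │ ╷ ╶─┘ ╶─┤
│   │   │ │    ↳ B│
└───┴───┴─┴───────┘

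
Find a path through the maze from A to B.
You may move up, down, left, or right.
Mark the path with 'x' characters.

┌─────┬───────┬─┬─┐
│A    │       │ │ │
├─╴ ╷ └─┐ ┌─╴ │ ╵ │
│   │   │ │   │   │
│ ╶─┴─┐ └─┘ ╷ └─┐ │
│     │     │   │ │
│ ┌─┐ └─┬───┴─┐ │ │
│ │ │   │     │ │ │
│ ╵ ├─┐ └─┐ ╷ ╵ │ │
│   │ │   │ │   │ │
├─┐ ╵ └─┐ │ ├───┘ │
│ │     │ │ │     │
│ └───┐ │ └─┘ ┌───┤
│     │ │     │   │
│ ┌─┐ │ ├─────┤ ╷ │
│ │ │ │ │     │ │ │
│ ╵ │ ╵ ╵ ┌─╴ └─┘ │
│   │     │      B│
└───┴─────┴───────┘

Finding the shortest path through the maze:
Path length: 20 steps
Directions: right → down → left → down → down → down → right → down → right → right → down → down → down → right → up → right → right → down → right → right

Solution:

┌─────┬───────┬─┬─┐
│A x  │       │ │ │
├─╴ ╷ └─┐ ┌─╴ │ ╵ │
│x x│   │ │   │   │
│ ╶─┴─┐ └─┘ ╷ └─┐ │
│x    │     │   │ │
│ ┌─┐ └─┬───┴─┐ │ │
│x│ │   │     │ │ │
│ ╵ ├─┐ └─┐ ╷ ╵ │ │
│x x│ │   │ │   │ │
├─┐ ╵ └─┐ │ ├───┘ │
│ │x x x│ │ │     │
│ └───┐ │ └─┘ ┌───┤
│     │x│     │   │
│ ┌─┐ │ ├─────┤ ╷ │
│ │ │ │x│x x x│ │ │
│ ╵ │ ╵ ╵ ┌─╴ └─┘ │
│   │  x x│  x x B│
└───┴─────┴───────┘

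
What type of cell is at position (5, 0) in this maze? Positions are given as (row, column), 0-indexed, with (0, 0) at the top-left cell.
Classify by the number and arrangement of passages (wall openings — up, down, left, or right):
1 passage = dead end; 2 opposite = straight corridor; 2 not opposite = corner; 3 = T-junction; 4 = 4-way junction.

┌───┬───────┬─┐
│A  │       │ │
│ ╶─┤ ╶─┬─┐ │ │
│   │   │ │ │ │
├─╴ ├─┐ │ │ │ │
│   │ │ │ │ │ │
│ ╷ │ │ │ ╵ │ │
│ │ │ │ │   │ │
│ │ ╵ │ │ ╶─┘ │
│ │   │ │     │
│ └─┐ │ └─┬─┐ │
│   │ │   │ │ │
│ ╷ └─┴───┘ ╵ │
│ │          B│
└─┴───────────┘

Checking cell at (5, 0):
Number of passages: 3
Cell type: T-junction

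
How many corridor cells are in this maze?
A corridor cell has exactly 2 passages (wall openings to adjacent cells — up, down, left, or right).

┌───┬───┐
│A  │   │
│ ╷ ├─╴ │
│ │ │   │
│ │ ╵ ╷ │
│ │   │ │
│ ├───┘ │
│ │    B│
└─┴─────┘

Counting cells with exactly 2 passages:
Total corridor cells: 12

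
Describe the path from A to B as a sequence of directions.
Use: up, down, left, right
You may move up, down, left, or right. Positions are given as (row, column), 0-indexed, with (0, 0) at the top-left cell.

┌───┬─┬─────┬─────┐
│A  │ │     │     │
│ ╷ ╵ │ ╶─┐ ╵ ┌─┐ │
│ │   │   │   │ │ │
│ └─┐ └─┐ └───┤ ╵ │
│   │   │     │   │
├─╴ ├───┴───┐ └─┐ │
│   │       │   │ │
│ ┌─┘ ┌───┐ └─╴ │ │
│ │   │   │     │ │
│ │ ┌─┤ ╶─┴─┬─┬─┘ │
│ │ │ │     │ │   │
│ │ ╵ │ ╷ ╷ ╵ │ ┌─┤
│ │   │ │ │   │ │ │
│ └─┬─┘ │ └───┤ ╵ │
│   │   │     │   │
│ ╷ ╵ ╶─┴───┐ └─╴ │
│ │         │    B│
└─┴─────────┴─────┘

Finding the path and converting it to directions:
Path through cells: (0,0) → (1,0) → (2,0) → (2,1) → (3,1) → (3,0) → (4,0) → (5,0) → (6,0) → (7,0) → (7,1) → (8,1) → (8,2) → (7,2) → (7,3) → (6,3) → (5,3) → (5,4) → (6,4) → (7,4) → (7,5) → (7,6) → (8,6) → (8,7) → (8,8)
Directions: down, down, right, down, left, down, down, down, down, right, down, right, up, right, up, up, right, down, down, right, right, down, right, right

Solution:

┌───┬─┬─────┬─────┐
│A  │ │     │     │
│ ╷ ╵ │ ╶─┐ ╵ ┌─┐ │
│↓│   │   │   │ │ │
│ └─┐ └─┐ └───┤ ╵ │
│↳ ↓│   │     │   │
├─╴ ├───┴───┐ └─┐ │
│↓ ↲│       │   │ │
│ ┌─┘ ┌───┐ └─╴ │ │
│↓│   │   │     │ │
│ │ ┌─┤ ╶─┴─┬─┬─┘ │
│↓│ │ │↱ ↓  │ │   │
│ │ ╵ │ ╷ ╷ ╵ │ ┌─┤
│↓│   │↑│↓│   │ │ │
│ └─┬─┘ │ └───┤ ╵ │
│↳ ↓│↱ ↑│↳ → ↓│   │
│ ╷ ╵ ╶─┴───┐ └─╴ │
│ │↳ ↑      │↳ → B│
└─┴─────────┴─────┘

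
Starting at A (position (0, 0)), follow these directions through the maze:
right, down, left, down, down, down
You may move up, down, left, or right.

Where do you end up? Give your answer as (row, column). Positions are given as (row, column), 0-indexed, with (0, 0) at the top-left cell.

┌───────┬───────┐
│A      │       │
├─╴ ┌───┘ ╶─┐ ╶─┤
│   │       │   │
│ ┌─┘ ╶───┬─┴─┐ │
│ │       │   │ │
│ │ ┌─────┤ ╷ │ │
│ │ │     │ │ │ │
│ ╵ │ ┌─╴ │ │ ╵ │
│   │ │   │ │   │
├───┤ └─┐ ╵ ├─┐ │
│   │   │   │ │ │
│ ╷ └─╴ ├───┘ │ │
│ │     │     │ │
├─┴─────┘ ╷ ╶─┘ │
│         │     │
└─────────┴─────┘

Following directions step by step:
Start: (0, 0)
  right: (0, 0) → (0, 1)
  down: (0, 1) → (1, 1)
  left: (1, 1) → (1, 0)
  down: (1, 0) → (2, 0)
  down: (2, 0) → (3, 0)
  down: (3, 0) → (4, 0)
Final position: (4, 0)

Path taken:

┌───────┬───────┐
│A ↓    │       │
├─╴ ┌───┘ ╶─┐ ╶─┤
│↓ ↲│       │   │
│ ┌─┘ ╶───┬─┴─┐ │
│↓│       │   │ │
│ │ ┌─────┤ ╷ │ │
│↓│ │     │ │ │ │
│ ╵ │ ┌─╴ │ │ ╵ │
│B  │ │   │ │   │
├───┤ └─┐ ╵ ├─┐ │
│   │   │   │ │ │
│ ╷ └─╴ ├───┘ │ │
│ │     │     │ │
├─┴─────┘ ╷ ╶─┘ │
│         │     │
└─────────┴─────┘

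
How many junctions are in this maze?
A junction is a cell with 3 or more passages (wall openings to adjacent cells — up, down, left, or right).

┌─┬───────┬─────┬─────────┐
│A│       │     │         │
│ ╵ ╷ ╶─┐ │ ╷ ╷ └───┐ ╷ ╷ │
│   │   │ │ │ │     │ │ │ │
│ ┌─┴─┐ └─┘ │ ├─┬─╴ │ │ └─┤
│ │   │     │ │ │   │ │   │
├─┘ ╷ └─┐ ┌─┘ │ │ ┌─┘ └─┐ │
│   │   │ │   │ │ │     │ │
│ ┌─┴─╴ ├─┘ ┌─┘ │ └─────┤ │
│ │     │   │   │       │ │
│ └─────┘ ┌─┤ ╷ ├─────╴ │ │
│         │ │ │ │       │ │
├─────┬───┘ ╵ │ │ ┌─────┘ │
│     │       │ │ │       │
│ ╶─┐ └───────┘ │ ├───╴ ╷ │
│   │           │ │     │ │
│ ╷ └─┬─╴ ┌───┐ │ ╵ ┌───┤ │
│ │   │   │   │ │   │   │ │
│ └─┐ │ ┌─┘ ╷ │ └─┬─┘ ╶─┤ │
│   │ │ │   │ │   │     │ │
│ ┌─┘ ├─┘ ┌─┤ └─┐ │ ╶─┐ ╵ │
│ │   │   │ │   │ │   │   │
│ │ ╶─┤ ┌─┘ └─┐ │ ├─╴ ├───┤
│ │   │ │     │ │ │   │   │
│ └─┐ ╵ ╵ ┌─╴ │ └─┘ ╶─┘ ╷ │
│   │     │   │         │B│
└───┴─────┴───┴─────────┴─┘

Checking each cell for number of passages:

Junctions found (3+ passages):
  (0, 2): 3 passages
  (0, 6): 3 passages
  (0, 10): 3 passages
  (0, 11): 3 passages
  (1, 0): 3 passages
  (2, 4): 3 passages
  (3, 10): 3 passages
  (4, 7): 3 passages
  (6, 5): 3 passages
  (6, 11): 3 passages
  (6, 12): 3 passages
  (7, 0): 3 passages
  (7, 4): 3 passages
  (7, 7): 3 passages
  (9, 0): 3 passages
  (9, 10): 3 passages
  (11, 5): 3 passages
  (12, 3): 3 passages
  (12, 9): 3 passages
Total junctions: 19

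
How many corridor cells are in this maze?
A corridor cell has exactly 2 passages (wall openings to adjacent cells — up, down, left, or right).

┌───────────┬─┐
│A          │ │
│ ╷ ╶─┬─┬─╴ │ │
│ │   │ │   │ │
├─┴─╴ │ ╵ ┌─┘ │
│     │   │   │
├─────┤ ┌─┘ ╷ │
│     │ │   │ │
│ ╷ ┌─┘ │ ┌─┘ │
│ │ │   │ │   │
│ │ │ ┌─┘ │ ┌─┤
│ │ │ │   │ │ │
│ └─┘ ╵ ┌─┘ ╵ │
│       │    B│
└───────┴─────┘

Counting cells with exactly 2 passages:
Total corridor cells: 35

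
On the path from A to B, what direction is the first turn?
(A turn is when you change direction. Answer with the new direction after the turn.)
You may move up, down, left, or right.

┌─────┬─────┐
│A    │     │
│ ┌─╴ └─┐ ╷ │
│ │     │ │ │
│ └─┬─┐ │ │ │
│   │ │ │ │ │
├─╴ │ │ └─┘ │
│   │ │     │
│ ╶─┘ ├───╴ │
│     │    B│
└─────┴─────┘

Directions: right, right, down, right, down, down, right, right, down
First turn direction: down

Solution:

┌─────┬─────┐
│A → ↓│     │
│ ┌─╴ └─┐ ╷ │
│ │  ↳ ↓│ │ │
│ └─┬─┐ │ │ │
│   │ │↓│ │ │
├─╴ │ │ └─┘ │
│   │ │↳ → ↓│
│ ╶─┘ ├───╴ │
│     │    B│
└─────┴─────┘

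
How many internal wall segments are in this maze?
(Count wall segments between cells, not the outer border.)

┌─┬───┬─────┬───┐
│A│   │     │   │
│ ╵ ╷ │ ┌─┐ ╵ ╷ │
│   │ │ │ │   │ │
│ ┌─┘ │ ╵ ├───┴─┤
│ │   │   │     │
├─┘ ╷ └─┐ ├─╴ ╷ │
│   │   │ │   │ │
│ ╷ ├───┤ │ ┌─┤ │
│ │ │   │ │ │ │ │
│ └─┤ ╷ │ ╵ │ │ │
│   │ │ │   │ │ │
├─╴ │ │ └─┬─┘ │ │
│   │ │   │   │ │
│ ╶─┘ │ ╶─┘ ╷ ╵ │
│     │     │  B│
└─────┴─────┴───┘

Counting internal wall segments:
Total internal walls: 49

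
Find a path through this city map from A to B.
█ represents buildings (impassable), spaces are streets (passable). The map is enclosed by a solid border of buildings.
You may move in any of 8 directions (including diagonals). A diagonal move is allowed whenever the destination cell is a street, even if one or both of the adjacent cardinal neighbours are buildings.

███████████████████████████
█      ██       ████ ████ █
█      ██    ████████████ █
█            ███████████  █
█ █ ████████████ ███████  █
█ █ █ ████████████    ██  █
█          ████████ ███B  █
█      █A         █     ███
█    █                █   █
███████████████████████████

Finding the shortest path from A to B:
Movement: 8-directional
Path length: 15 steps
Directions: right → right → right → right → right → right → right → right → right → down-right → right → right → right → up-right → up-right

Solution:

███████████████████████████
█      ██       ████ ████ █
█      ██    ████████████ █
█            ███████████  █
█ █ ████████████ ███████  █
█ █ █ ████████████    ██  █
█          ████████ ███B  █
█      █A→→→→→→→→↘█   ↗ ███
█    █            →→→↗█   █
███████████████████████████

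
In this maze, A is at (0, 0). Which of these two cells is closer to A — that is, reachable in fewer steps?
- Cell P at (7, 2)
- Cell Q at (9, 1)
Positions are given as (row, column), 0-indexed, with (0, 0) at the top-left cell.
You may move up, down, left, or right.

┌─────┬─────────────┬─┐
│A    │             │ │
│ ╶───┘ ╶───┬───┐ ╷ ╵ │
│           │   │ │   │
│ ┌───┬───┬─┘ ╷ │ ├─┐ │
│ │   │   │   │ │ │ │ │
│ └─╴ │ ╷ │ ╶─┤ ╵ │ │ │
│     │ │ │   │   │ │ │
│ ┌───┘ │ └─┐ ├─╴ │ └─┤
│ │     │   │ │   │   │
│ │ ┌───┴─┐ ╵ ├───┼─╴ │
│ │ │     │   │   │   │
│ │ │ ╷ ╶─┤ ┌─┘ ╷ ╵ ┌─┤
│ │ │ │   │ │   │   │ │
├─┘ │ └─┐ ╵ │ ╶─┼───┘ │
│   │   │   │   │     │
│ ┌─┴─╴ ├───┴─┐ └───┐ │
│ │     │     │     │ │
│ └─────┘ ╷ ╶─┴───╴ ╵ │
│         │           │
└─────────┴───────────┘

Shortest path A → P at (7, 2): 33 steps
Shortest path A → Q at (9, 1): 40 steps

P is closer (33 steps vs 40 steps).

Path to P:

┌─────┬─────────────┬─┐
│A    │↱ → → → → ↓  │ │
│ ╶───┘ ╶───┬───┐ ╷ ╵ │
│↳ → → ↑    │↓ ↰│↓│   │
│ ┌───┬───┬─┘ ╷ │ ├─┐ │
│ │   │   │↓ ↲│↑│↓│ │ │
│ └─╴ │ ╷ │ ╶─┤ ╵ │ │ │
│     │ │ │↳ ↓│↑ ↲│ │ │
│ ┌───┘ │ └─┐ ├─╴ │ └─┤
│ │     │   │↓│   │   │
│ │ ┌───┴─┐ ╵ ├───┼─╴ │
│ │ │↓ ↰  │↓ ↲│   │   │
│ │ │ ╷ ╶─┤ ┌─┘ ╷ ╵ ┌─┤
│ │ │↓│↑ ↰│↓│   │   │ │
├─┘ │ └─┐ ╵ │ ╶─┼───┘ │
│   │P  │↑ ↲│   │     │
│ ┌─┴─╴ ├───┴─┐ └───┐ │
│ │     │     │     │ │
│ └─────┘ ╷ ╶─┴───╴ ╵ │
│         │           │
└─────────┴───────────┘

Path to Q:

┌─────┬─────────────┬─┐
│A    │↱ → → → → ↓  │ │
│ ╶───┘ ╶───┬───┐ ╷ ╵ │
│↳ → → ↑    │↓ ↰│↓│   │
│ ┌───┬───┬─┘ ╷ │ ├─┐ │
│ │   │↓ ↰│↓ ↲│↑│↓│ │ │
│ └─╴ │ ╷ │ ╶─┤ ╵ │ │ │
│     │↓│↑│↳ ↓│↑ ↲│ │ │
│ ┌───┘ │ └─┐ ├─╴ │ └─┤
│ │↓ ← ↲│↑ ↰│↓│   │   │
│ │ ┌───┴─┐ ╵ ├───┼─╴ │
│ │↓│     │↑ ↲│   │   │
│ │ │ ╷ ╶─┤ ┌─┘ ╷ ╵ ┌─┤
│ │↓│ │   │ │   │   │ │
├─┘ │ └─┐ ╵ │ ╶─┼───┘ │
│↓ ↲│   │   │   │     │
│ ┌─┴─╴ ├───┴─┐ └───┐ │
│↓│     │     │     │ │
│ └─────┘ ╷ ╶─┴───╴ ╵ │
│↳ Q      │           │
└─────────┴───────────┘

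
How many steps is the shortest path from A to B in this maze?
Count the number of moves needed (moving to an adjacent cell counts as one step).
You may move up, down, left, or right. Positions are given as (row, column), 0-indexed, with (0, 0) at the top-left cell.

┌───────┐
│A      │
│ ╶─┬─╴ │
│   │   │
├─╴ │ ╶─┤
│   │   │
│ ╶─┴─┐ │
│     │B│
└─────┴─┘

Using BFS to find shortest path:
Start: (0, 0), End: (3, 3)
Path found:
(0,0) → (0,1) → (0,2) → (0,3) → (1,3) → (1,2) → (2,2) → (2,3) → (3,3)
Number of steps: 8

Solution:

┌───────┐
│A → → ↓│
│ ╶─┬─╴ │
│   │↓ ↲│
├─╴ │ ╶─┤
│   │↳ ↓│
│ ╶─┴─┐ │
│     │B│
└─────┴─┘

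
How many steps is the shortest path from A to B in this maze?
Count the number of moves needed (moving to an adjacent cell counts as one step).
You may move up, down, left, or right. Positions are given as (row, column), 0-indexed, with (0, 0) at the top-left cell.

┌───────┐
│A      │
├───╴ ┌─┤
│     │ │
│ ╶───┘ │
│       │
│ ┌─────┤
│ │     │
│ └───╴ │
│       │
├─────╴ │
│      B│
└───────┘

Using BFS to find shortest path:
Start: (0, 0), End: (5, 3)
Path found:
(0,0) → (0,1) → (0,2) → (1,2) → (1,1) → (1,0) → (2,0) → (3,0) → (4,0) → (4,1) → (4,2) → (4,3) → (5,3)
Number of steps: 12

Solution:

┌───────┐
│A → ↓  │
├───╴ ┌─┤
│↓ ← ↲│ │
│ ╶───┘ │
│↓      │
│ ┌─────┤
│↓│     │
│ └───╴ │
│↳ → → ↓│
├─────╴ │
│      B│
└───────┘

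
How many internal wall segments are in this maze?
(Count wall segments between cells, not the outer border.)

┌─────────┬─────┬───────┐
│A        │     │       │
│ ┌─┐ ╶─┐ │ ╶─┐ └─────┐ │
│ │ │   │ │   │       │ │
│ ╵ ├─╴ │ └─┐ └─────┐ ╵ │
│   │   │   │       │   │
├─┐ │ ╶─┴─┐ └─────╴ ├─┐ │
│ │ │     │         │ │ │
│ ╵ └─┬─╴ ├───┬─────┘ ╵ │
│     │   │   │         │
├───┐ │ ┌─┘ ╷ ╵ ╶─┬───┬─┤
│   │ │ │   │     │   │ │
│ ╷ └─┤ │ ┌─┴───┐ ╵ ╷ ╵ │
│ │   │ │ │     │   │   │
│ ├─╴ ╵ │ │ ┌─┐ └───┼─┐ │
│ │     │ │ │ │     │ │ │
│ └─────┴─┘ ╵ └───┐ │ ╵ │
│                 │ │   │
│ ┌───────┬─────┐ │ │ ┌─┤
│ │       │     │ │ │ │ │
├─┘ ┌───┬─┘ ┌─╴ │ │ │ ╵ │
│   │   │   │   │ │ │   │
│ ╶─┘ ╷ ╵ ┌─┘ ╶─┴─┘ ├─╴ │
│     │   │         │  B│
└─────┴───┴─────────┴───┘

Counting internal wall segments:
Total internal walls: 121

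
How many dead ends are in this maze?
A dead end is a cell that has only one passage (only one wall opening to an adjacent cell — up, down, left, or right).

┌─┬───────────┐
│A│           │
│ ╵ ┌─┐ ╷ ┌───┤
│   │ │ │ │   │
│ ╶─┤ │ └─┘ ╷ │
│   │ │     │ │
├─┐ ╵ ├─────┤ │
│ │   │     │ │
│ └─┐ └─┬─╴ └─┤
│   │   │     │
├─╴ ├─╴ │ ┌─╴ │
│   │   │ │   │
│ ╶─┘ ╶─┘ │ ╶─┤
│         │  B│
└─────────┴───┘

Checking each cell for number of passages:

Dead ends found at positions:
  (0, 0)
  (0, 6)
  (1, 2)
  (1, 4)
  (3, 0)
  (3, 3)
  (3, 6)
  (6, 6)
Total dead ends: 8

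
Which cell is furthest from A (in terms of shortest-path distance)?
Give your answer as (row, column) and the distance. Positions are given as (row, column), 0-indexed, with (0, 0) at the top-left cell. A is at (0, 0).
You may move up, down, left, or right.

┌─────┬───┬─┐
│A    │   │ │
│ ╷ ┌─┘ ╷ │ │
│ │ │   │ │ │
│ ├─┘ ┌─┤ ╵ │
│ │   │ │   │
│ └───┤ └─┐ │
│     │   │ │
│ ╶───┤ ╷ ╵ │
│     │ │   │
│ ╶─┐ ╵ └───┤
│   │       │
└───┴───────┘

Computing BFS distances from A to all cells:
Furthest cell: (2, 1)
Distance: 23 steps

Path from A to the furthest cell:

┌─────┬───┬─┐
│A    │↓ ↰│ │
│ ╷ ┌─┘ ╷ │ │
│↓│ │↓ ↲│↑│ │
│ ├─┘ ┌─┤ ╵ │
│↓│B ↲│ │↑ ↰│
│ └───┤ └─┐ │
│↓    │↱ ↓│↑│
│ ╶───┤ ╷ ╵ │
│↳ → ↓│↑│↳ ↑│
│ ╶─┐ ╵ └───┤
│   │↳ ↑    │
└───┴───────┘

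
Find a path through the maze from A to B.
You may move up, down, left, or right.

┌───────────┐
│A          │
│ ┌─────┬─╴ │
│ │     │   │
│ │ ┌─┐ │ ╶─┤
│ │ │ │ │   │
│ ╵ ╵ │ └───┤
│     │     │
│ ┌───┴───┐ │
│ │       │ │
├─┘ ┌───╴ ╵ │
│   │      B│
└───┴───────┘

Finding the shortest path through the maze:
Path length: 14 steps
Directions: down → down → down → right → up → up → right → right → down → down → right → right → down → down

Solution:

┌───────────┐
│A          │
│ ┌─────┬─╴ │
│↓│↱ → ↓│   │
│ │ ┌─┐ │ ╶─┤
│↓│↑│ │↓│   │
│ ╵ ╵ │ └───┤
│↳ ↑  │↳ → ↓│
│ ┌───┴───┐ │
│ │       │↓│
├─┘ ┌───╴ ╵ │
│   │      B│
└───┴───────┘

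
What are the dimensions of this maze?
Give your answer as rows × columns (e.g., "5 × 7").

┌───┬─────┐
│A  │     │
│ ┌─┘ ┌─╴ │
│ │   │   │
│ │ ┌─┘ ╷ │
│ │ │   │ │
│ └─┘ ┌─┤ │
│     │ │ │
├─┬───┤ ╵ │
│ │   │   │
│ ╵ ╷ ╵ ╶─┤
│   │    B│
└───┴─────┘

Counting the maze dimensions:
Rows (vertical): 6
Columns (horizontal): 5
Dimensions: 6 × 5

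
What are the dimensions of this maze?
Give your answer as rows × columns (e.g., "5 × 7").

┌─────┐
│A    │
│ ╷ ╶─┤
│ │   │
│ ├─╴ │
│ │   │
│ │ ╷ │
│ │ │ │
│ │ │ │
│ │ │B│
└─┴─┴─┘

Counting the maze dimensions:
Rows (vertical): 5
Columns (horizontal): 3
Dimensions: 5 × 3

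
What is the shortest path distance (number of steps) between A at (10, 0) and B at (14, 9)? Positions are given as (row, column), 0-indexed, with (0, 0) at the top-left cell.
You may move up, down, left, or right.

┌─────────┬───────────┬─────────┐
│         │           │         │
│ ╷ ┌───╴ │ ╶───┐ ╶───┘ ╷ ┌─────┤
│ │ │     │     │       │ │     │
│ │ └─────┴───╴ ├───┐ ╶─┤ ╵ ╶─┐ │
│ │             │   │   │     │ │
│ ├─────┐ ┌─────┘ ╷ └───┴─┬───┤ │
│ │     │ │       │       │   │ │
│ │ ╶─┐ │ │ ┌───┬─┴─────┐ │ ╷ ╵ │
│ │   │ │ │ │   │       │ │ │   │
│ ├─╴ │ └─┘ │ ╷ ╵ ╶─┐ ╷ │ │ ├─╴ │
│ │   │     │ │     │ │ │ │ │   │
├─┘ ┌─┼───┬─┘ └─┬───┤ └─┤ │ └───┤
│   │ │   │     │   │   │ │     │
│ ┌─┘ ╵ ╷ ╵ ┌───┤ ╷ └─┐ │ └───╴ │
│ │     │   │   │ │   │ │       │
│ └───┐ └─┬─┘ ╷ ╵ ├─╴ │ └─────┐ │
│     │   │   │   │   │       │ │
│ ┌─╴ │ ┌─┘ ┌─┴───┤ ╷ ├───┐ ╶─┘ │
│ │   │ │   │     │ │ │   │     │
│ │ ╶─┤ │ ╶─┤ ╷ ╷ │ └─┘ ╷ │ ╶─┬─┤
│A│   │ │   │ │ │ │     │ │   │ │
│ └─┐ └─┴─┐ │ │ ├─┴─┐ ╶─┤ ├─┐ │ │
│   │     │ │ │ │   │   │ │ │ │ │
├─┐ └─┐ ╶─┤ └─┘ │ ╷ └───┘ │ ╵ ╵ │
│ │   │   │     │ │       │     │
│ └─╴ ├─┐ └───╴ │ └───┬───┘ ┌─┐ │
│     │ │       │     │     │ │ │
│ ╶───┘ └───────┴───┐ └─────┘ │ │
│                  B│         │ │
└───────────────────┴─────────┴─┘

Finding path from (10, 0) to (14, 9):
Path: (10,0) → (11,0) → (11,1) → (12,1) → (12,2) → (13,2) → (13,1) → (13,0) → (14,0) → (14,1) → (14,2) → (14,3) → (14,4) → (14,5) → (14,6) → (14,7) → (14,8) → (14,9)
Distance: 17 steps

Solution:

┌─────────┬───────────┬─────────┐
│         │           │         │
│ ╷ ┌───╴ │ ╶───┐ ╶───┘ ╷ ┌─────┤
│ │ │     │     │       │ │     │
│ │ └─────┴───╴ ├───┐ ╶─┤ ╵ ╶─┐ │
│ │             │   │   │     │ │
│ ├─────┐ ┌─────┘ ╷ └───┴─┬───┤ │
│ │     │ │       │       │   │ │
│ │ ╶─┐ │ │ ┌───┬─┴─────┐ │ ╷ ╵ │
│ │   │ │ │ │   │       │ │ │   │
│ ├─╴ │ └─┘ │ ╷ ╵ ╶─┐ ╷ │ │ ├─╴ │
│ │   │     │ │     │ │ │ │ │   │
├─┘ ┌─┼───┬─┘ └─┬───┤ └─┤ │ └───┤
│   │ │   │     │   │   │ │     │
│ ┌─┘ ╵ ╷ ╵ ┌───┤ ╷ └─┐ │ └───╴ │
│ │     │   │   │ │   │ │       │
│ └───┐ └─┬─┘ ╷ ╵ ├─╴ │ └─────┐ │
│     │   │   │   │   │       │ │
│ ┌─╴ │ ┌─┘ ┌─┴───┤ ╷ ├───┐ ╶─┘ │
│ │   │ │   │     │ │ │   │     │
│ │ ╶─┤ │ ╶─┤ ╷ ╷ │ └─┘ ╷ │ ╶─┬─┤
│A│   │ │   │ │ │ │     │ │   │ │
│ └─┐ └─┴─┐ │ │ ├─┴─┐ ╶─┤ ├─┐ │ │
│↳ ↓│     │ │ │ │   │   │ │ │ │ │
├─┐ └─┐ ╶─┤ └─┘ │ ╷ └───┘ │ ╵ ╵ │
│ │↳ ↓│   │     │ │       │     │
│ └─╴ ├─┐ └───╴ │ └───┬───┘ ┌─┐ │
│↓ ← ↲│ │       │     │     │ │ │
│ ╶───┘ └───────┴───┐ └─────┘ │ │
│↳ → → → → → → → → B│         │ │
└───────────────────┴─────────┴─┘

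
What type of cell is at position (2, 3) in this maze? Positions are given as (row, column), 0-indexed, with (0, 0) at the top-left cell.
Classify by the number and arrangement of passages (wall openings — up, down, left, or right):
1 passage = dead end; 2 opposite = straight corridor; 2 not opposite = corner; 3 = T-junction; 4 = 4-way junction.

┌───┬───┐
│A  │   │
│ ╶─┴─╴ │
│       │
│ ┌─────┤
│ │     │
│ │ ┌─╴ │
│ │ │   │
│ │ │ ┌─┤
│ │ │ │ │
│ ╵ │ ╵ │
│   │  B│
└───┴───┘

Checking cell at (2, 3):
Number of passages: 2
Cell type: corner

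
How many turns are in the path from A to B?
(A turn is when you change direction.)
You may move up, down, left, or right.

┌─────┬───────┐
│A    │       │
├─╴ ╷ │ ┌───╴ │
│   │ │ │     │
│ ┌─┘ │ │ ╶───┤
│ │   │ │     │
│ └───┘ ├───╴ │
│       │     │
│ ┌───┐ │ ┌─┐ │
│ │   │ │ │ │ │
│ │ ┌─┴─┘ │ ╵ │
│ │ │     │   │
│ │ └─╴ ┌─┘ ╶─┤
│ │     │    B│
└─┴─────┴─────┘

Directions: right, down, left, down, down, right, right, right, up, up, up, right, right, right, down, left, left, down, right, right, down, down, down, left, down, right
Number of turns: 14

Solution:

┌─────┬───────┐
│A ↓  │↱ → → ↓│
├─╴ ╷ │ ┌───╴ │
│↓ ↲│ │↑│↓ ← ↲│
│ ┌─┘ │ │ ╶───┤
│↓│   │↑│↳ → ↓│
│ └───┘ ├───╴ │
│↳ → → ↑│    ↓│
│ ┌───┐ │ ┌─┐ │
│ │   │ │ │ │↓│
│ │ ┌─┴─┘ │ ╵ │
│ │ │     │↓ ↲│
│ │ └─╴ ┌─┘ ╶─┤
│ │     │  ↳ B│
└─┴─────┴─────┘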